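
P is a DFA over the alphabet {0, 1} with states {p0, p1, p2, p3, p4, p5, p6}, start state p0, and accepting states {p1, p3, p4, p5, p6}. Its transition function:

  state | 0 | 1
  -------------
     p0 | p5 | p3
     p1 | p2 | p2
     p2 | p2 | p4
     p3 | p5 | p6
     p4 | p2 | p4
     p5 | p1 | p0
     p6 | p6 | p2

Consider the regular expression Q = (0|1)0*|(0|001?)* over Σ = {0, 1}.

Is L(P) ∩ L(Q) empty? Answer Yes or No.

The string 0 is accepted by both P and Q.
Hence L(P) ∩ L(Q) ≠ ∅.

No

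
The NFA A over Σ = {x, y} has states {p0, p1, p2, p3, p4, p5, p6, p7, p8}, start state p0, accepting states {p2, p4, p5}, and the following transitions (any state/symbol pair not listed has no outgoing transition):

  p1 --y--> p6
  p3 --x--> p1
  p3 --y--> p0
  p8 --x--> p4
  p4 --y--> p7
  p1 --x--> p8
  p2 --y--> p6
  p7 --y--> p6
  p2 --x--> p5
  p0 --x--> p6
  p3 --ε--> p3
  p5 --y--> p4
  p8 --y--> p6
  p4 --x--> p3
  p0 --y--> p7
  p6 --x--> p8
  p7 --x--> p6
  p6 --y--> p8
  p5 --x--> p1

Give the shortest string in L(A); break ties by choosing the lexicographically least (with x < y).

xxx

A breadth-first search from p0 reaches an accepting state first via the path p0 → p6 → p8 → p4 on input xxx.
No string of length < 3 is accepted (BFS exhausts all shorter strings without reaching an accepting state), and xxx is the lexicographically least accepting string of length 3.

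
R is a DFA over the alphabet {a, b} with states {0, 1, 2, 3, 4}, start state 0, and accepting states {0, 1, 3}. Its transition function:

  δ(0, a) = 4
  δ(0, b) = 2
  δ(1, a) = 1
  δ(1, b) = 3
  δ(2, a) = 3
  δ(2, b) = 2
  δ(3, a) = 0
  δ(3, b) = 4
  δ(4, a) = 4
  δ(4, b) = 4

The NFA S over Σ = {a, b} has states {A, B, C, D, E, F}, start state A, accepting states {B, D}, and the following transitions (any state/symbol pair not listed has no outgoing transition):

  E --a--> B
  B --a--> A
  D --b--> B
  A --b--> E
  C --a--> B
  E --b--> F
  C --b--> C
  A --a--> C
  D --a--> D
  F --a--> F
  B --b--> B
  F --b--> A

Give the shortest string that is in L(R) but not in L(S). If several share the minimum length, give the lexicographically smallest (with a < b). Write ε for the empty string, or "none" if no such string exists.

ε

The empty string ε is accepted by R but not by S.
Since ε is the unique shortest string, it is the required witness.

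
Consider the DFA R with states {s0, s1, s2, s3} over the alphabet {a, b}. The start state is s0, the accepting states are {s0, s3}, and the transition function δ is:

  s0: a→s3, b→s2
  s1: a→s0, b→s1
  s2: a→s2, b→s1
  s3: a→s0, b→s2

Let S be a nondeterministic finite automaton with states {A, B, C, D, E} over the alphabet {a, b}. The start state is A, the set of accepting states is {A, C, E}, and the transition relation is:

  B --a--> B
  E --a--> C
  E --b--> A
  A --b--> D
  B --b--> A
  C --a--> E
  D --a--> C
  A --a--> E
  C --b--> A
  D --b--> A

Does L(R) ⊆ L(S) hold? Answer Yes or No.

Yes

Exploring the product automaton R × S from the start pair (s0, A), following both machines on each input symbol, reaches 11 state pairs: (s0, A), (s3, E), (s2, D), (s0, C), (s2, A), (s2, C), (s1, A), (s2, E), (s1, D), (s0, E), (s3, C).
R accepts in {s0, s3} and S accepts in {A, C, E}. The reachable pairs whose R-component is accepting are (s0, A), (s3, E), (s0, C), (s0, E), (s3, C); in each of them the S-component is accepting too, so the product for L(R) \ L(S) (R-component accepting, S-component rejecting) has no reachable accepting pair and the difference is empty.
Hence every string in L(R) is also in L(S).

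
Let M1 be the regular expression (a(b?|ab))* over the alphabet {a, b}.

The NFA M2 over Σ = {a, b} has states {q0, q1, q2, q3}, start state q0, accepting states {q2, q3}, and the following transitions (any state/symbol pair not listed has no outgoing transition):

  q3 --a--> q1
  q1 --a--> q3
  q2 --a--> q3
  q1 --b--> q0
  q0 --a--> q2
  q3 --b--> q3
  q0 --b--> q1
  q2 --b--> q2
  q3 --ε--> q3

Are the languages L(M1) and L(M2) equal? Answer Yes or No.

No

The empty string ε is accepted by M1 but rejected by M2.
So L(M1) ≠ L(M2).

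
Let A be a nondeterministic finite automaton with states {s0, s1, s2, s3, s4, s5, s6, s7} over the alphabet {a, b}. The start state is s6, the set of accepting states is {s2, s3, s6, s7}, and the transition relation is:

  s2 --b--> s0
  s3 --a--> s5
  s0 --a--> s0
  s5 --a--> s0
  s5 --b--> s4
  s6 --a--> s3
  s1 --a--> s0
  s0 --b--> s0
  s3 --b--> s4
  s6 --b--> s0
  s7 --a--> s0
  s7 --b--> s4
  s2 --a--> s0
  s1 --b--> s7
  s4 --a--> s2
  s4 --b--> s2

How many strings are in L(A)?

6

The useful subgraph on states {s2, s3, s4, s5, s6} is acyclic, so L(A) is finite; the longest accepting path visits 5 useful states, giving maximum string length 4.
Counting accepting paths from s6 by length: 1 of length 0, 1 of length 1, 2 of length 3, 2 of length 4. Total 6.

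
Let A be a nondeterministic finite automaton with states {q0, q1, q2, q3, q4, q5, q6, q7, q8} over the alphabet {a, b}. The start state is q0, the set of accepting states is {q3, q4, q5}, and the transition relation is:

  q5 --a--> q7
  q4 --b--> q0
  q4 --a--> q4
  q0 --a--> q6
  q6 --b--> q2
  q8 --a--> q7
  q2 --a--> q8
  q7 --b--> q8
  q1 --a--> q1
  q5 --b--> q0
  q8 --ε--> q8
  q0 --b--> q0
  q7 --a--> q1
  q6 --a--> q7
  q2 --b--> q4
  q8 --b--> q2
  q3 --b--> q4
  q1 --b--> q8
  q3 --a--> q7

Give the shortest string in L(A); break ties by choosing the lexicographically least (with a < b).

abb

A breadth-first search from q0 reaches an accepting state first via the path q0 → q6 → q2 → q4 on input abb.
No string of length < 3 is accepted (BFS exhausts all shorter strings without reaching an accepting state), and abb is the lexicographically least accepting string of length 3.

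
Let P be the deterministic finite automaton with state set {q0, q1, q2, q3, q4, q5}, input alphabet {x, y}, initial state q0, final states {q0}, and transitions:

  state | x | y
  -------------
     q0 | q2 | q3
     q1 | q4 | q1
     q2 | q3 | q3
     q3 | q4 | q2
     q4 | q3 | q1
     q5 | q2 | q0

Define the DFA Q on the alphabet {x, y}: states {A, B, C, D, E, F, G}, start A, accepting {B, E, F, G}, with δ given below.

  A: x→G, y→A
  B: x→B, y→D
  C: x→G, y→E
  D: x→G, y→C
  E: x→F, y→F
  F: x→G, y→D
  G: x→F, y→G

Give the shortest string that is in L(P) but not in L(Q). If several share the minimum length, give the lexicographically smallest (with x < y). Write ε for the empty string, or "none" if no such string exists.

ε

The empty string ε is accepted by P but not by Q.
Since ε is the unique shortest string, it is the required witness.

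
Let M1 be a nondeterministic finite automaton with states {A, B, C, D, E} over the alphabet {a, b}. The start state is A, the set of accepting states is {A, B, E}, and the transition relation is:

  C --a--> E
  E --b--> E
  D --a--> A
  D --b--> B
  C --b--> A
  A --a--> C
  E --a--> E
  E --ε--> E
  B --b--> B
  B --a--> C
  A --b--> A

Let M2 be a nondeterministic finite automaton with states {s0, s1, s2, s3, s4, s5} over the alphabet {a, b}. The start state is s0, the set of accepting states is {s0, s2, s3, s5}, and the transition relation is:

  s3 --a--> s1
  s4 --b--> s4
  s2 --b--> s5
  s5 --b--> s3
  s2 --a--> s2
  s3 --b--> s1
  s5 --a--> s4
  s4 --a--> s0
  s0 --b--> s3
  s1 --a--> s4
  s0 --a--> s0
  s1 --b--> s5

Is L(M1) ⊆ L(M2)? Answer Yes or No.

The string bb is in L(M1) but not in L(M2).
So L(M1) ⊄ L(M2).

No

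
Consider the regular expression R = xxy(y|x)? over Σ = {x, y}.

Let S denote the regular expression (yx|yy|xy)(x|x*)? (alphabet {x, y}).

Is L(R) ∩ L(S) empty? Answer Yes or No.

Yes

Converting the expression R to a DFA (subset construction, then merging equivalent states) gives the minimal DFA with states {r0, r1, r2, r3, r4, r5}, start state r0, accepting states {r4, r5} and transitions r0: x→r1, y→r2; r1: x→r3, y→r2; r2: x→r2, y→r2; r3: x→r2, y→r4; r4: x→r5, y→r5; r5: x→r2, y→r2.
Converting the expression S to a DFA (subset construction, then merging equivalent states) gives the minimal DFA with states {s0, s1, s2, s3, s4}, start state s0, accepting states {s4} and transitions s0: x→s1, y→s2; s1: x→s3, y→s4; s2: x→s4, y→s4; s3: x→s3, y→s3; s4: x→s4, y→s3.
Exploring the product automaton R × S from the start pair (r0, s0), following both machines on each input symbol, reaches 8 state pairs: (r0, s0), (r1, s1), (r2, s2), (r3, s3), (r2, s4), (r2, s3), (r4, s3), (r5, s3).
R accepts in {r4, r5} and S accepts in {s4}; no reachable pair has both components accepting, so no string drives both machines to acceptance simultaneously and L(R) ∩ L(S) = ∅.
So no string is accepted by both, and the intersection is empty.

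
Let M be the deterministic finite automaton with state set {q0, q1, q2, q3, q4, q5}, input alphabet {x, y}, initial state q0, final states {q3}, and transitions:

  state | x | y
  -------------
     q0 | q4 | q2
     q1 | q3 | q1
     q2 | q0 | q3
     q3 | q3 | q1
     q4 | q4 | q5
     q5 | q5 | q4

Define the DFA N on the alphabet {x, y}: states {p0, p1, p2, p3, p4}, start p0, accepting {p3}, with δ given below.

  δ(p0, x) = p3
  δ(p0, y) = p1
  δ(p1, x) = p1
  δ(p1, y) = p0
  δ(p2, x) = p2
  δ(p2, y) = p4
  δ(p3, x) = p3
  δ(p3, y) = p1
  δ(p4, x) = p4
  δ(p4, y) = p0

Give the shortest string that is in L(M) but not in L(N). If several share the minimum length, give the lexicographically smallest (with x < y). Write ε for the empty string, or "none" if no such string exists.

The string yy is accepted by M but not by N.
No shorter string lies in the difference, and yy is the lexicographically first length-2 string in L(M) \ L(N).

yy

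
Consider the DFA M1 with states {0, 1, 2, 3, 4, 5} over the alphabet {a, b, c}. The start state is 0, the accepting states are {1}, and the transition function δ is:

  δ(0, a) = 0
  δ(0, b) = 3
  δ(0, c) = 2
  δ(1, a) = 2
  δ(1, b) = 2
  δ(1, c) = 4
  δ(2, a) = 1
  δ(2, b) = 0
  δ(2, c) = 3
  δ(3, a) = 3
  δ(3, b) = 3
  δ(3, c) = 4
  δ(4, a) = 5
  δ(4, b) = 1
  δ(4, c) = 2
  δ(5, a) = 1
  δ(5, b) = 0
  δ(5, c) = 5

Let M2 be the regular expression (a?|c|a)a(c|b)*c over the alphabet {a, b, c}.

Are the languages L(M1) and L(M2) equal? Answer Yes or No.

No

The string ca is accepted by M1 but rejected by M2.
So L(M1) ≠ L(M2).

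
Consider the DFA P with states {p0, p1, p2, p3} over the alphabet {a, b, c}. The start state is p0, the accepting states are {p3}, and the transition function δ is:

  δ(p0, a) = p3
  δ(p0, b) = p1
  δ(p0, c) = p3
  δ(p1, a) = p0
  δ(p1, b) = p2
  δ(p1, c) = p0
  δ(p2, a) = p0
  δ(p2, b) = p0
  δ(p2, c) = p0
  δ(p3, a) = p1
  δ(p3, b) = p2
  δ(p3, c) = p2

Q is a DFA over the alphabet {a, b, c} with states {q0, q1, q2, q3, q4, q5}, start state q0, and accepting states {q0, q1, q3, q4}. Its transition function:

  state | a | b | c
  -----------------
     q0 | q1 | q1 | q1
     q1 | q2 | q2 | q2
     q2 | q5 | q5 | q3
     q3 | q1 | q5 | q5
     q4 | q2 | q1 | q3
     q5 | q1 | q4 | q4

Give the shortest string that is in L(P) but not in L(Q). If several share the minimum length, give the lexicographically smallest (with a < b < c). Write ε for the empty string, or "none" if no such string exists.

The string baa is accepted by P but not by Q.
No shorter string lies in the difference, and baa is the lexicographically first length-3 string in L(P) \ L(Q).

baa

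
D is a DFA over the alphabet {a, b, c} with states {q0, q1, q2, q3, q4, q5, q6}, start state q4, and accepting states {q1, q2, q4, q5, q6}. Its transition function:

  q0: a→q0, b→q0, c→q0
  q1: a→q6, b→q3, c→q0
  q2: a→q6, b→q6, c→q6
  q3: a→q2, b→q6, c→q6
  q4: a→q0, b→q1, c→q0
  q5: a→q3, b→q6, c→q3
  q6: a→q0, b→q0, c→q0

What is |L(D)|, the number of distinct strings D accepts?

The useful subgraph on states {q1, q2, q3, q4, q6} is acyclic, so L(D) is finite; the longest accepting path visits 5 useful states, giving maximum string length 4.
Counting accepting paths from q4 by length: 1 of length 0, 1 of length 1, 1 of length 2, 3 of length 3, 3 of length 4. Total 9.

9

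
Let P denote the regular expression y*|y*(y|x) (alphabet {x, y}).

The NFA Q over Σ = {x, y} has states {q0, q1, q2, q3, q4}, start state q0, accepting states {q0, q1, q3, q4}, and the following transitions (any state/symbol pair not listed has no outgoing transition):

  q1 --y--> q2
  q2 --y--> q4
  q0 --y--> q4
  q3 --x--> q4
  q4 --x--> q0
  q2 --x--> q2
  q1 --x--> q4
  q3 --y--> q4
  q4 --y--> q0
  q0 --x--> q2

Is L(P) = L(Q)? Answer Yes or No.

The string x is accepted by P but rejected by Q.
So L(P) ≠ L(Q).

No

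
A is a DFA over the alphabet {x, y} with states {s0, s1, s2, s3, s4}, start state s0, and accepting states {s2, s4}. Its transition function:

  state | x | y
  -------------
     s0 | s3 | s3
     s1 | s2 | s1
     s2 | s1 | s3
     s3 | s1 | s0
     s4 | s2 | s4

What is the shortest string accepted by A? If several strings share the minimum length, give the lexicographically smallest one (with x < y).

xxx

A breadth-first search from s0 reaches an accepting state first via the path s0 → s3 → s1 → s2 on input xxx.
No string of length < 3 is accepted (BFS exhausts all shorter strings without reaching an accepting state), and xxx is the lexicographically least accepting string of length 3.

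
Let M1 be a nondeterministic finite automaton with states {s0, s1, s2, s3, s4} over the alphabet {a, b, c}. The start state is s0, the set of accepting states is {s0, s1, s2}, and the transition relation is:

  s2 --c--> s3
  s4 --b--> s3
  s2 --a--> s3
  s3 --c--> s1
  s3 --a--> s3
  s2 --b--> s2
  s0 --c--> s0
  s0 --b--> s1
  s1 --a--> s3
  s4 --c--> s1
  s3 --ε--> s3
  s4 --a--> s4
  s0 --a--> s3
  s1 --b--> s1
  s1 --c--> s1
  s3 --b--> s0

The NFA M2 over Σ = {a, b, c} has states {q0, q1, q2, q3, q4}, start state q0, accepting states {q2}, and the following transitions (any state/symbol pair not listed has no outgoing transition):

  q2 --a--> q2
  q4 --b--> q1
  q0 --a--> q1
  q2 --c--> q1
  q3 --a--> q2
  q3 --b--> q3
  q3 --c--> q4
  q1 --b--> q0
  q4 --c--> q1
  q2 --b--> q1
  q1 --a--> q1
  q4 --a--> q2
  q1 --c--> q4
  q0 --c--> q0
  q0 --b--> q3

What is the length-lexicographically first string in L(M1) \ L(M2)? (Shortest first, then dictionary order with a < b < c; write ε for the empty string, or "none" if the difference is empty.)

ε

The empty string ε is accepted by M1 but not by M2.
Since ε is the unique shortest string, it is the required witness.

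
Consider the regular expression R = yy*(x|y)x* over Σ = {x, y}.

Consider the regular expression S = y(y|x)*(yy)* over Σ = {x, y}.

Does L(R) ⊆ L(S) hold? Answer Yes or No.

Converting the expression R to a DFA (subset construction, then merging equivalent states) gives the minimal DFA with states {r0, r1, r2, r3, r4}, start state r0, accepting states {r3, r4} and transitions r0: x→r1, y→r2; r1: x→r1, y→r1; r2: x→r3, y→r4; r3: x→r3, y→r1; r4: x→r3, y→r4.
Converting the expression S to a DFA (subset construction, then merging equivalent states) gives the minimal DFA with states {s0, s1, s2}, start state s0, accepting states {s2} and transitions s0: x→s1, y→s2; s1: x→s1, y→s1; s2: x→s2, y→s2.
Exploring the product automaton R × S from the start pair (r0, s0), following both machines on each input symbol, reaches 6 state pairs: (r0, s0), (r1, s1), (r2, s2), (r3, s2), (r4, s2), (r1, s2).
R accepts in {r3, r4} and S accepts in {s2}. The reachable pairs whose R-component is accepting are (r3, s2), (r4, s2); in each of them the S-component is accepting too, so the product for L(R) \ L(S) (R-component accepting, S-component rejecting) has no reachable accepting pair and the difference is empty.
Hence every string in L(R) is also in L(S).

Yes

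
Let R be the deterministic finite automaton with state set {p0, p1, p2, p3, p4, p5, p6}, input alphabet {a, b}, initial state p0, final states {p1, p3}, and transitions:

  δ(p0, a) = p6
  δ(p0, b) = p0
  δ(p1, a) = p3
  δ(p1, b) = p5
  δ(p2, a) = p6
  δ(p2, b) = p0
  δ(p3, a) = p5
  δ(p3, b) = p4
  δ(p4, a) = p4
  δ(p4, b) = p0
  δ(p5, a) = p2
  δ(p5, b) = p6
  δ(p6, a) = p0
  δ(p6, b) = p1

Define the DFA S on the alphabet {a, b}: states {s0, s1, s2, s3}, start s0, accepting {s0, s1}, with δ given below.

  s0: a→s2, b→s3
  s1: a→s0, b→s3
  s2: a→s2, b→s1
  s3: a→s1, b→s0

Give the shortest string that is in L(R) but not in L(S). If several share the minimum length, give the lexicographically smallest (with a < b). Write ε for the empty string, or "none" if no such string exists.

The string bab is accepted by R but not by S.
No shorter string lies in the difference, and bab is the lexicographically first length-3 string in L(R) \ L(S).

bab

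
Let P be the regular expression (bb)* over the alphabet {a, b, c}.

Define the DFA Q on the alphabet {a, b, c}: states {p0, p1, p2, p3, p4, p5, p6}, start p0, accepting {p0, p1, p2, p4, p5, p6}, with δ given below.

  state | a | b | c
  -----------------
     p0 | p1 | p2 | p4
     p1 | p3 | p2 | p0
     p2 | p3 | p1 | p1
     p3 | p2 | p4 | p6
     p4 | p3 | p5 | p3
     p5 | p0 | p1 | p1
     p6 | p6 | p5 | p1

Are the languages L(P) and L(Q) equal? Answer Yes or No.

No

The string a is accepted by Q but rejected by P.
So L(P) ≠ L(Q).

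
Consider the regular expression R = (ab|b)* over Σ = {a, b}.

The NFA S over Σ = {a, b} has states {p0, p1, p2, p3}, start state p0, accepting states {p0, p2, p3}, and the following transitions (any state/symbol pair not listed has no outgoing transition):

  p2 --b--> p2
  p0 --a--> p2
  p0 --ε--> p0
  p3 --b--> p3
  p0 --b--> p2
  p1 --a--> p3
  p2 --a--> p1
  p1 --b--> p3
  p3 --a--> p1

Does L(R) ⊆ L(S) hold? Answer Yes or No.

Yes

Converting the expression R to a DFA (subset construction, then merging equivalent states) gives the minimal DFA with states {r0, r1, r2}, start state r0, accepting states {r0} and transitions r0: a→r1, b→r0; r1: a→r2, b→r0; r2: a→r2, b→r2.
Exploring the product automaton R × S from the start pair (r0, p0), following both machines on each input symbol, reaches 7 state pairs: (r0, p0), (r1, p2), (r0, p2), (r2, p1), (r1, p1), (r2, p3), (r0, p3).
R accepts in {r0} and S accepts in {p0, p2, p3}. The reachable pairs whose R-component is accepting are (r0, p0), (r0, p2), (r0, p3); in each of them the S-component is accepting too, so the product for L(R) \ L(S) (R-component accepting, S-component rejecting) has no reachable accepting pair and the difference is empty.
Hence every string in L(R) is also in L(S).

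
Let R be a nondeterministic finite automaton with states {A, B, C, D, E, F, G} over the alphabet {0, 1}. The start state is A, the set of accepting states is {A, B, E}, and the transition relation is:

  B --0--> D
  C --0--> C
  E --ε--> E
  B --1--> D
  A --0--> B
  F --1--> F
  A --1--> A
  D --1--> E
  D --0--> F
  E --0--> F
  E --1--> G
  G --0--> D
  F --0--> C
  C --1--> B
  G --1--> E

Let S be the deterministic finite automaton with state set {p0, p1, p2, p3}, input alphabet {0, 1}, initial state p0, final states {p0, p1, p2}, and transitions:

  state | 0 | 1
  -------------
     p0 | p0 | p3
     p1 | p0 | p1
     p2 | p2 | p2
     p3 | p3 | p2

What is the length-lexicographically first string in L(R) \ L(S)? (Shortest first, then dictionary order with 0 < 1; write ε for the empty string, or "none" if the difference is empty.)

1

The string 1 is accepted by R but not by S.
No shorter string lies in the difference, and 1 is the lexicographically first length-1 string in L(R) \ L(S).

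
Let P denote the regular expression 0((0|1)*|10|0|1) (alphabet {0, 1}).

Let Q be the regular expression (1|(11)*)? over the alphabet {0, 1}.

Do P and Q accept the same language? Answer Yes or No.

No

The string 0 is accepted by P but rejected by Q.
So L(P) ≠ L(Q).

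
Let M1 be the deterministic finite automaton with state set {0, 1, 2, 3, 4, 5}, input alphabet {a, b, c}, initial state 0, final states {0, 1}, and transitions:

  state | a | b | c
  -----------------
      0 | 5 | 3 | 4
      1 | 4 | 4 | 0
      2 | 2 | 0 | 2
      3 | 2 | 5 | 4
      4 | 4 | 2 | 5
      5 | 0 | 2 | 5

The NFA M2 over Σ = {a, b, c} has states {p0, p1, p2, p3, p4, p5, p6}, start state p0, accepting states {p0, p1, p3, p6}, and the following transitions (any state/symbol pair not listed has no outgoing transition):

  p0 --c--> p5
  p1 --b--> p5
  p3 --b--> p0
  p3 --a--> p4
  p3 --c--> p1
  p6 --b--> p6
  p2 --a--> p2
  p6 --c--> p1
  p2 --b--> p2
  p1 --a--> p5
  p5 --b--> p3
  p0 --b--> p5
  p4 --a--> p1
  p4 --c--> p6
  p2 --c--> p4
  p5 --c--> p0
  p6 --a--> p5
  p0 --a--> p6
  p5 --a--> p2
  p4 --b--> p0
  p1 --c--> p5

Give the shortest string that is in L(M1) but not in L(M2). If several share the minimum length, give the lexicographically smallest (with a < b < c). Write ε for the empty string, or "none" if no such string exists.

aa

The string aa is accepted by M1 but not by M2.
No shorter string lies in the difference, and aa is the lexicographically first length-2 string in L(M1) \ L(M2).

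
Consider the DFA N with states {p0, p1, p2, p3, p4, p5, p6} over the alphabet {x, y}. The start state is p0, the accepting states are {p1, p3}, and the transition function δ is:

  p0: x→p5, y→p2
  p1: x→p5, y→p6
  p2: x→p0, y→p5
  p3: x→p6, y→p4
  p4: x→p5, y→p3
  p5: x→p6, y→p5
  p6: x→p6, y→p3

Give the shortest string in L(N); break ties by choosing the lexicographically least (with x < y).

xxy

A breadth-first search from p0 reaches an accepting state first via the path p0 → p5 → p6 → p3 on input xxy.
No string of length < 3 is accepted (BFS exhausts all shorter strings without reaching an accepting state), and xxy is the lexicographically least accepting string of length 3.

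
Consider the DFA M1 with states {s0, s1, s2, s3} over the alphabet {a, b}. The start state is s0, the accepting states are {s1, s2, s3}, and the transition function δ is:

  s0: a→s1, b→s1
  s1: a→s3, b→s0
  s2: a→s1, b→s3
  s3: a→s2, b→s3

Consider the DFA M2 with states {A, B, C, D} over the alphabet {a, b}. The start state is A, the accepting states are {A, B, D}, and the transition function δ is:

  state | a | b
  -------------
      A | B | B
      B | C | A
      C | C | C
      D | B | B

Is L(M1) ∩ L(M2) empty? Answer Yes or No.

No

The string a is accepted by both M1 and M2.
Hence L(M1) ∩ L(M2) ≠ ∅.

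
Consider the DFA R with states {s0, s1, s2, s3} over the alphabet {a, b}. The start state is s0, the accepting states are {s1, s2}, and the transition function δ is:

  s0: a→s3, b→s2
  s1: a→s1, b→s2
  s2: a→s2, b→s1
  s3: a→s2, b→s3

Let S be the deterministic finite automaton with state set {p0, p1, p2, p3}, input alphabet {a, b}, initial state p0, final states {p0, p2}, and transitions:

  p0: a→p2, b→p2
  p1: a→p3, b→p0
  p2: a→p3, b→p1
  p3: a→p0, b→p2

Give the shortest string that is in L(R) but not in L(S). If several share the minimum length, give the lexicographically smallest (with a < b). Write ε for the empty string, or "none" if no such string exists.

aa

The string aa is accepted by R but not by S.
No shorter string lies in the difference, and aa is the lexicographically first length-2 string in L(R) \ L(S).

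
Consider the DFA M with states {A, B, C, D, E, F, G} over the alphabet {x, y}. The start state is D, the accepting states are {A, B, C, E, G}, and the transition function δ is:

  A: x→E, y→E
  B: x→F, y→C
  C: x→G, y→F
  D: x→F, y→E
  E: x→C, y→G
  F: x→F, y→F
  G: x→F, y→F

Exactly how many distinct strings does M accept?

4

The useful subgraph on states {C, D, E, G} is acyclic, so L(M) is finite; the longest accepting path visits 4 useful states, giving maximum string length 3.
Counting accepting paths from D by length: 1 of length 1, 2 of length 2, 1 of length 3. Total 4.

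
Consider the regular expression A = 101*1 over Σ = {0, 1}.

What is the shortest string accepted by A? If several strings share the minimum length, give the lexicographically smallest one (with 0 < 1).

101

By inspection of the expression, no string of length less than 3 matches, and 101 is the lexicographically first match of length 3.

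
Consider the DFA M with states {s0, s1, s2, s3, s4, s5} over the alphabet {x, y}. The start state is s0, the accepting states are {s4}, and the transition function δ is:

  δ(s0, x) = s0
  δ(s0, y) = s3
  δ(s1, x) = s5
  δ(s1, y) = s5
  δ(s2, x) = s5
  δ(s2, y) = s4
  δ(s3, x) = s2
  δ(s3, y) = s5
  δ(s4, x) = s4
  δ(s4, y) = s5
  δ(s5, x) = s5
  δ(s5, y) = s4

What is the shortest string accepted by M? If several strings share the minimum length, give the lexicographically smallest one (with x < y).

yxy

A breadth-first search from s0 reaches an accepting state first via the path s0 → s3 → s2 → s4 on input yxy.
No string of length < 3 is accepted (BFS exhausts all shorter strings without reaching an accepting state), and yxy is the lexicographically least accepting string of length 3.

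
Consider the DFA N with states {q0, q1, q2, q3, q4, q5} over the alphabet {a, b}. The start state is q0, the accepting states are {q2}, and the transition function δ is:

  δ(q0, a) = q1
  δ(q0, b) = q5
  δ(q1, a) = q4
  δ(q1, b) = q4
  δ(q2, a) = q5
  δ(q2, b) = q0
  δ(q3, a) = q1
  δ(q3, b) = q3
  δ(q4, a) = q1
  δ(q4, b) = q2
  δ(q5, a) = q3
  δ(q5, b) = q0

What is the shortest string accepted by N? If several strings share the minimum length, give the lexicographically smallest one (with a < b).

aab

A breadth-first search from q0 reaches an accepting state first via the path q0 → q1 → q4 → q2 on input aab.
No string of length < 3 is accepted (BFS exhausts all shorter strings without reaching an accepting state), and aab is the lexicographically least accepting string of length 3.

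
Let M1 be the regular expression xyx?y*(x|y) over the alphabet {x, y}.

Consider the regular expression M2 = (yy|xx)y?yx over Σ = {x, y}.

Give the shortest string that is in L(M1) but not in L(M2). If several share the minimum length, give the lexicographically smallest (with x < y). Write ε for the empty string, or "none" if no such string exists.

The string xyx is accepted by M1 but not by M2.
No shorter string lies in the difference, and xyx is the lexicographically first length-3 string in L(M1) \ L(M2).

xyx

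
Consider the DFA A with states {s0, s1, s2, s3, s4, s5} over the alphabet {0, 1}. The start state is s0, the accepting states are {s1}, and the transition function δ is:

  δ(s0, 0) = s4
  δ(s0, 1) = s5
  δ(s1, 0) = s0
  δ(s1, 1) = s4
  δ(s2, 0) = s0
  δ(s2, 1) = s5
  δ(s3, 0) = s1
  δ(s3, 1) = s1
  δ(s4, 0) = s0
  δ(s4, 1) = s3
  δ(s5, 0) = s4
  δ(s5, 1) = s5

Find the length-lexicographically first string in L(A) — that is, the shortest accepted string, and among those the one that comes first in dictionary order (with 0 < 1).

010

A breadth-first search from s0 reaches an accepting state first via the path s0 → s4 → s3 → s1 on input 010.
No string of length < 3 is accepted (BFS exhausts all shorter strings without reaching an accepting state), and 010 is the lexicographically least accepting string of length 3.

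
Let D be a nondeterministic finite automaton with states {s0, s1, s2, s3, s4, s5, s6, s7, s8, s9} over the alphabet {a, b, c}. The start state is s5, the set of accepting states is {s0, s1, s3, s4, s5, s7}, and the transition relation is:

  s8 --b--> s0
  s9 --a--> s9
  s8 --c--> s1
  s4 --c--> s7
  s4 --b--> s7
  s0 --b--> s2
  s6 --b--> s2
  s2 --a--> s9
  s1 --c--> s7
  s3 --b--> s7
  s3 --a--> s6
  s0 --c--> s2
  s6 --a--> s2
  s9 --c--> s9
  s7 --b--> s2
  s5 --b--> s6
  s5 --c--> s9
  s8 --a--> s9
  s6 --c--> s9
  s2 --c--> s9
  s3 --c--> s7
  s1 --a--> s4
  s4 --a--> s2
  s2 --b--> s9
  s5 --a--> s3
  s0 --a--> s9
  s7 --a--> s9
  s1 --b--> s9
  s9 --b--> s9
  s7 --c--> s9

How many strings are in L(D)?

The useful subgraph on states {s3, s5, s7} is acyclic, so L(D) is finite; the longest accepting path visits 3 useful states, giving maximum string length 2.
Counting accepting paths from s5 by length: 1 of length 0, 1 of length 1, 2 of length 2. Total 4.

4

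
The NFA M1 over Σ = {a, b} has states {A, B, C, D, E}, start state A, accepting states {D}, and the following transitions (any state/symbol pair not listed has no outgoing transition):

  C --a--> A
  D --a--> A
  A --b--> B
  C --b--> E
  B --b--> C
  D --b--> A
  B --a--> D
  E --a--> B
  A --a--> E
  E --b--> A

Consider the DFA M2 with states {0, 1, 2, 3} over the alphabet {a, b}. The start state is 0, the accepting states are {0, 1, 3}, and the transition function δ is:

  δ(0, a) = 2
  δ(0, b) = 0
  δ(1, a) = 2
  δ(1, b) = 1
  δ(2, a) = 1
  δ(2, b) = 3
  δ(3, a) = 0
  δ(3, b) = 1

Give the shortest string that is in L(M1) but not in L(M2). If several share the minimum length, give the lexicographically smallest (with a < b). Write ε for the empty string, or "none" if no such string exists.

The string ba is accepted by M1 but not by M2.
No shorter string lies in the difference, and ba is the lexicographically first length-2 string in L(M1) \ L(M2).

ba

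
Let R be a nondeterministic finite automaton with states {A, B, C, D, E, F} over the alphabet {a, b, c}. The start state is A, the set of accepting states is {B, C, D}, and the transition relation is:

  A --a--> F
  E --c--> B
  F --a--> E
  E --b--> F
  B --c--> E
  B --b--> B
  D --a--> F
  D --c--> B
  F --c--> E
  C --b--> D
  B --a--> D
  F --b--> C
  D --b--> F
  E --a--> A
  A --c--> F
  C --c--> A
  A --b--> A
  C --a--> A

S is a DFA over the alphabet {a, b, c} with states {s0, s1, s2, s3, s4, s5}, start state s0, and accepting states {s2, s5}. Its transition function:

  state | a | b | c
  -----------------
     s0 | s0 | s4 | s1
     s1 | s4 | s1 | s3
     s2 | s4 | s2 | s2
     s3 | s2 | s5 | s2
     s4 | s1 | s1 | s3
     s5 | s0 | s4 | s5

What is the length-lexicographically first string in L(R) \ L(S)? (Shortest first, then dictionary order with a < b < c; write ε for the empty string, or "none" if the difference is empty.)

The string ab is accepted by R but not by S.
No shorter string lies in the difference, and ab is the lexicographically first length-2 string in L(R) \ L(S).

ab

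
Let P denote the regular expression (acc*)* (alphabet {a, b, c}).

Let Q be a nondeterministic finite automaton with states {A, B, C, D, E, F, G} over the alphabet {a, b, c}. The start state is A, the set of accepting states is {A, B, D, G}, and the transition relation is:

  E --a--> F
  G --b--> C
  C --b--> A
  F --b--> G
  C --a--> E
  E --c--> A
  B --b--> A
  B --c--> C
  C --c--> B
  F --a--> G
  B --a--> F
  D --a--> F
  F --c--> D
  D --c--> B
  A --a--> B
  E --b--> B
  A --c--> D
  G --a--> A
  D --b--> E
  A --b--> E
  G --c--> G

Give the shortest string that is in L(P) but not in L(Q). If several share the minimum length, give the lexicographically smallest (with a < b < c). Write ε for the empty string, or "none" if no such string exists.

The string ac is accepted by P but not by Q.
No shorter string lies in the difference, and ac is the lexicographically first length-2 string in L(P) \ L(Q).

ac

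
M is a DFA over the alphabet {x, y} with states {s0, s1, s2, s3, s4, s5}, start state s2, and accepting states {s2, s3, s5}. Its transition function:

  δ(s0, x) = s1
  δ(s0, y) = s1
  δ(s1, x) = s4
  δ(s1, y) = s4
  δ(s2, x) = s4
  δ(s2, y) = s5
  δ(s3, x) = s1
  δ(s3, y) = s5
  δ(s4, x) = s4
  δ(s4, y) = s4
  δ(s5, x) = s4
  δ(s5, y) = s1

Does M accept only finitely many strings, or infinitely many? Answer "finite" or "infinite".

The useful states (reachable from s2 and able to reach an accepting state) are {s2, s5}.
Restricted to these states the transition graph has no cycle, so every accepting path has bounded length and L is finite.

finite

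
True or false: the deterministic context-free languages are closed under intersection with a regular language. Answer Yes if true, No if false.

Run the DPDA and a DFA for the regular language in lock-step (product of the two finite controls, one shared stack, the DFA component advancing only on genuine input moves); the result is still deterministic and accepts when both components accept.
So the deterministic context-free languages are closed under intersection with a regular language.

Yes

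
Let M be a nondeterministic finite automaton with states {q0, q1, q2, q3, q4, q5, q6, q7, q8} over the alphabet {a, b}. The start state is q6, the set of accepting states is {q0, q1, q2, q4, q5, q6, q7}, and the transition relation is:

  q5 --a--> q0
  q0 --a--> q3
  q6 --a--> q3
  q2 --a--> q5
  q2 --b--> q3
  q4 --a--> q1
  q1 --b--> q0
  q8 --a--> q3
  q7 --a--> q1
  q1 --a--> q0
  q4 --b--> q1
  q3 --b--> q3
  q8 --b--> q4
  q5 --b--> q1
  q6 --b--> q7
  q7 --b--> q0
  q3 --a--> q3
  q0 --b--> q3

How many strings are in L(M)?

The useful subgraph on states {q0, q1, q6, q7} is acyclic, so L(M) is finite; the longest accepting path visits 4 useful states, giving maximum string length 3.
Counting accepting paths from q6 by length: 1 of length 0, 1 of length 1, 2 of length 2, 2 of length 3. Total 6.

6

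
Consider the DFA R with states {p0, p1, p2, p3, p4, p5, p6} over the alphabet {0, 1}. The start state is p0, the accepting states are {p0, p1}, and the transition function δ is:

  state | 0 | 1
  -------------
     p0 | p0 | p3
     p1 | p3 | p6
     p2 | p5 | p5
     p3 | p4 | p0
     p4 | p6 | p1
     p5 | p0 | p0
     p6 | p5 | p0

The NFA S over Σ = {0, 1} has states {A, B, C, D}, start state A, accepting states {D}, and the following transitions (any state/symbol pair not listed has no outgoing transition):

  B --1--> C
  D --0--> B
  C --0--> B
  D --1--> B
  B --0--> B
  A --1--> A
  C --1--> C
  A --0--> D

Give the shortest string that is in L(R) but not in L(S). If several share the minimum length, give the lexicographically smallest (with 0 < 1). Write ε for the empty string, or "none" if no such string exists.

ε

The empty string ε is accepted by R but not by S.
Since ε is the unique shortest string, it is the required witness.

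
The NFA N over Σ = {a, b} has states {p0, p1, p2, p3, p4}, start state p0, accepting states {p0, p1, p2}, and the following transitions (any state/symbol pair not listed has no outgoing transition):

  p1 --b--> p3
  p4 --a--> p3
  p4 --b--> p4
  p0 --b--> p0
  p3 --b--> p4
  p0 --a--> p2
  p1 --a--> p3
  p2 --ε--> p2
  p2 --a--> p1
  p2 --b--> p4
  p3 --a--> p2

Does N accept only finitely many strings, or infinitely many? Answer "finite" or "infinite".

infinite

State p0 is reachable from the start and can reach an accepting state, and it lies on the cycle p0 → p0.
Traversing that cycle any number of times yields accepted strings of unbounded length, so the language is infinite.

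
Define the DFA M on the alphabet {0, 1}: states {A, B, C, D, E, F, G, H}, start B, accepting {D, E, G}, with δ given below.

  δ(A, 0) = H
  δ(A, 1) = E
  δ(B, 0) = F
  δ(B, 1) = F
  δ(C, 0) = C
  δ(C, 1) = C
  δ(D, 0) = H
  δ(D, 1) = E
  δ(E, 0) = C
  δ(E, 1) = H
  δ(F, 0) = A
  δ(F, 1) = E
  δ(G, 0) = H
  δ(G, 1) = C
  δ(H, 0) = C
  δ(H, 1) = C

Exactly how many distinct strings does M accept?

4

The useful subgraph on states {A, B, E, F} is acyclic, so L(M) is finite; the longest accepting path visits 4 useful states, giving maximum string length 3.
Counting accepting paths from B by length: 2 of length 2, 2 of length 3. Total 4.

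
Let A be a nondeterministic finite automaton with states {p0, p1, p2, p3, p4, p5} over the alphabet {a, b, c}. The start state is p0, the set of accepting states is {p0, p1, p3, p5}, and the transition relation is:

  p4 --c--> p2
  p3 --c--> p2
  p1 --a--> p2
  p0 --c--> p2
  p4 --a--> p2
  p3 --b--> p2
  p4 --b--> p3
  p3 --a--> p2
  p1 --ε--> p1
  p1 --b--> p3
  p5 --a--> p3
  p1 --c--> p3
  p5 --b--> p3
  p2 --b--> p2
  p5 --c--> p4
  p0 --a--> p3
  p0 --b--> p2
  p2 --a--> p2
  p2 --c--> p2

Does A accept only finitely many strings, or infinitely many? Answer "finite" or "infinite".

The useful states (reachable from p0 and able to reach an accepting state) are {p0, p3}.
Restricted to these states the transition graph has no cycle, so every accepting path has bounded length and L is finite.

finite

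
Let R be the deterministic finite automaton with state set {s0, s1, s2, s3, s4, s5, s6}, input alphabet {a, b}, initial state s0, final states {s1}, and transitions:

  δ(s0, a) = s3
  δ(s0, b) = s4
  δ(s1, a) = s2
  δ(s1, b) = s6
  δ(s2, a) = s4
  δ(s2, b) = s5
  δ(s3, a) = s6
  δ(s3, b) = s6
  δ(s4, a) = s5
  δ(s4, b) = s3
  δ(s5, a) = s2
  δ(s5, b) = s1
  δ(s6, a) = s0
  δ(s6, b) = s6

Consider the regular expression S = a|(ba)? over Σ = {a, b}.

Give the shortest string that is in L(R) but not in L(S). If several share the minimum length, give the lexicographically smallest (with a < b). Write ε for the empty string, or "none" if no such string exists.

The string bab is accepted by R but not by S.
No shorter string lies in the difference, and bab is the lexicographically first length-3 string in L(R) \ L(S).

bab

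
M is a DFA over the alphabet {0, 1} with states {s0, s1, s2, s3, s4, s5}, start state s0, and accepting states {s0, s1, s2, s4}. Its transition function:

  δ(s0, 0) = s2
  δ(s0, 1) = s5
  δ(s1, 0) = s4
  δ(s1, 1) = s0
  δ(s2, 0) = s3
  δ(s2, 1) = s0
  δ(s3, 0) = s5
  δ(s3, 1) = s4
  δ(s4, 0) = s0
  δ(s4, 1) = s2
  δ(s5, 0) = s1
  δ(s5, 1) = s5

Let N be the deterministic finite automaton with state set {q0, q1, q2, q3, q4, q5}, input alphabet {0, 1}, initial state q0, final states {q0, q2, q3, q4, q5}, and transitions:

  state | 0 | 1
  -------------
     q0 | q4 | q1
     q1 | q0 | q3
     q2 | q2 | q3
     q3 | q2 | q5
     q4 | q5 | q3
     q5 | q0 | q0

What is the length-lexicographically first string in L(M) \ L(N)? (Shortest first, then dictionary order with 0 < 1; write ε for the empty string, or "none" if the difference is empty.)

101

The string 101 is accepted by M but not by N.
No shorter string lies in the difference, and 101 is the lexicographically first length-3 string in L(M) \ L(N).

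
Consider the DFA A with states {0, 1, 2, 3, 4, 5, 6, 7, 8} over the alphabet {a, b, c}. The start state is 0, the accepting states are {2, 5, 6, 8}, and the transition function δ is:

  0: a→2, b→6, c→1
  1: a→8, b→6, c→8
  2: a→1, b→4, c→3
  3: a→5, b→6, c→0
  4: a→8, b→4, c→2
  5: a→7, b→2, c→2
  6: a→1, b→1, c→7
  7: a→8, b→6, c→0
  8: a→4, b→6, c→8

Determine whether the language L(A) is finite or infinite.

State 8 is reachable from the start and can reach an accepting state, and it lies on the cycle 8 → 8.
Traversing that cycle any number of times yields accepted strings of unbounded length, so the language is infinite.

infinite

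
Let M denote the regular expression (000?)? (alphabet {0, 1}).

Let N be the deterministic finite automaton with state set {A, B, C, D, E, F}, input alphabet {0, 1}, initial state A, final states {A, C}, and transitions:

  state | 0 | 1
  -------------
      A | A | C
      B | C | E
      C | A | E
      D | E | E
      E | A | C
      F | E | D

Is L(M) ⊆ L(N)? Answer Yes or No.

Converting the expression M to a DFA (subset construction, then merging equivalent states) gives the minimal DFA with states {m0, m1, m2, m3, m4}, start state m0, accepting states {m0, m3, m4} and transitions m0: 0→m1, 1→m2; m1: 0→m3, 1→m2; m2: 0→m2, 1→m2; m3: 0→m4, 1→m2; m4: 0→m2, 1→m2.
Exploring the product automaton M × N from the start pair (m0, A), following both machines on each input symbol, reaches 7 state pairs: (m0, A), (m1, A), (m2, C), (m3, A), (m2, A), (m2, E), (m4, A).
M accepts in {m0, m3, m4} and N accepts in {A, C}. The reachable pairs whose M-component is accepting are (m0, A), (m3, A), (m4, A); in each of them the N-component is accepting too, so the product for L(M) \ L(N) (M-component accepting, N-component rejecting) has no reachable accepting pair and the difference is empty.
Hence every string in L(M) is also in L(N).

Yes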